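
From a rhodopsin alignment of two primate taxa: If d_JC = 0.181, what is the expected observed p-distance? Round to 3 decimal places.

p = (3/4)(1 − e^(−4d/3)) = 0.75 × (1 − e^(-0.241333)) = 0.75 × (1 − 0.785580) = 0.160815.

0.161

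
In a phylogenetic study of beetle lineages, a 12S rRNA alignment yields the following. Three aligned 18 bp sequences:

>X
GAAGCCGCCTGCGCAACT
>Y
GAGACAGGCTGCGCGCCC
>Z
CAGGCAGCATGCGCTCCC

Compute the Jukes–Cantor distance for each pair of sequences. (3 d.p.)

X–Y: 7/18 sites differ → p ≈ 0.388889, d = −0.75 ln(1 − 0.518519) = 0.548166 ≈ 0.548.
X–Z: 7/18 sites differ → p ≈ 0.388889, d = −0.75 ln(1 − 0.518519) = 0.548166 ≈ 0.548.
Y–Z: 5/18 sites differ → p ≈ 0.277778, d = −0.75 ln(1 − 0.370371) = 0.346968 ≈ 0.347.

d(X,Y) = 0.548, d(X,Z) = 0.548, d(Y,Z) = 0.347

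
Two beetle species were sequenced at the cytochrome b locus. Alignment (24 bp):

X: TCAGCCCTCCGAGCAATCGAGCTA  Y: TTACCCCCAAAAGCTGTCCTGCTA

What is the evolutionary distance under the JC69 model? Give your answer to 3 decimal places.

0.608

The sequences differ at 10 of 24 sites (2, 4, 8, 9, 10, 11, 15, 16, 19, 20), so p = 10/24 ≈ 0.416667.
d = −(3/4) ln(1 − 4p/3) = −0.75 ln(1 − 0.555556) = −0.75 ln(0.444444)
  = −0.75 × (-0.810931) = 0.608198 substitutions/site.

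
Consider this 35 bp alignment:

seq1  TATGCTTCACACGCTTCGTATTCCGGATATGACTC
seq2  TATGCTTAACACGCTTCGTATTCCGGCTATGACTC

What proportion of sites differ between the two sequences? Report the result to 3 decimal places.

The sequences differ at 2 of 35 positions (sites 8, 27).
p = 2/35 = 0.057142… ≈ 0.057 (to 3 d.p.).

0.057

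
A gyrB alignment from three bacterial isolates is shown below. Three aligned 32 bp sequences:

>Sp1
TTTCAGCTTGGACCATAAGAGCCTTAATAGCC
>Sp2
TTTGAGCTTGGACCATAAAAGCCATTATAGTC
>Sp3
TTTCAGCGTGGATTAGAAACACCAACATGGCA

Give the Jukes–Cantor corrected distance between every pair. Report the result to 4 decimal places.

d(Sp1,Sp2) = 0.1752, d(Sp1,Sp3) = 0.5199, d(Sp2,Sp3) = 0.5199

Sp1–Sp2: 5/32 sites differ → p = 0.15625, d = −0.75 ln(1 − 0.208333) = 0.175211 ≈ 0.1752.
Sp1–Sp3: 12/32 sites differ → p = 0.375, d = −0.75 ln(1 − 0.5) = 0.519860 ≈ 0.5199.
Sp2–Sp3: 12/32 sites differ → p = 0.375, d = −0.75 ln(1 − 0.5) = 0.519860 ≈ 0.5199.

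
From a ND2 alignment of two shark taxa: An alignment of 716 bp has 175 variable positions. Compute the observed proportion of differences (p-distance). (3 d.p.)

p = 175/716 = 0.244413… ≈ 0.244 (to 3 d.p.).

0.244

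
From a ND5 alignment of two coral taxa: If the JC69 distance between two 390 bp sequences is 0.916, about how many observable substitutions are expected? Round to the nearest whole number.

206

Invert JC69: p = (3/4)(1 − e^(−4d/3)) = 0.75 × (1 − e^(-1.221333)) = 0.75 × (1 − 0.294837) = 0.528872.
Expected differing sites = pL ≈ 0.528872 × 390 = 206.26008 ≈ 206.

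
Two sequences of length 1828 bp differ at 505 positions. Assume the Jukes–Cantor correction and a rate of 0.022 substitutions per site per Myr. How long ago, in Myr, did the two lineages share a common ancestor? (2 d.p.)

7.83

p = 505/1828 ≈ 0.276258.
d = −(3/4) ln(1 − 4p/3) = −0.75 ln(1 − 0.368344) = −0.75 ln(0.631656)
  = −0.75 × (-0.459410) = 0.344558 substitutions/site.
Under a molecular clock d = 2μt, so t = d/(2μ) = 0.344558 / (2 × 0.022) = 7.83 Myr.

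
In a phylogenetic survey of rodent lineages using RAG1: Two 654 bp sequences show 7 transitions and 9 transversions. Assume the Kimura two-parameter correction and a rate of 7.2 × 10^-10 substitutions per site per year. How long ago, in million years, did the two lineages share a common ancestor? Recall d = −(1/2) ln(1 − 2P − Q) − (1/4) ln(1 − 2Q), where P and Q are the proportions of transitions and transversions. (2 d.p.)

P = 7/654 ≈ 0.010703 and Q = 9/654 ≈ 0.013761.
Under the Kimura two-parameter model, d = −½ ln(1 − 2P − Q) − ¼ ln(1 − 2Q).
1 − 2P − Q = 0.964833, giving −½ ln(0.964833) = 0.017900.
1 − 2Q = 0.972478, giving −¼ ln(0.972478) = 0.006977.
d = 0.017900 + 0.006977 = 0.024877.
Under a molecular clock d = 2μt, so t = d/(2μ) = 0.024877 / (2 × 7.2 × 10^-10) = 17.28 million years.

17.28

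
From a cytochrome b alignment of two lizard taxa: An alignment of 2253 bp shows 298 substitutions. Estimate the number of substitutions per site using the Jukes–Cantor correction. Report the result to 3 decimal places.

0.146

p = 298/2253 ≈ 0.132268.
d = −(3/4) ln(1 − 4p/3) = −0.75 ln(1 − 0.176357) = −0.75 ln(0.823643)
  = −0.75 × (-0.194018) = 0.145514 substitutions/site.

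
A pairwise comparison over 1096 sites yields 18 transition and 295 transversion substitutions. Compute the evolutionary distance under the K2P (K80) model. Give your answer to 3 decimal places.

0.373

P = 18/1096 ≈ 0.016423 and Q = 295/1096 ≈ 0.269161.
Under the Kimura two-parameter model, d = −½ ln(1 − 2P − Q) − ¼ ln(1 − 2Q).
1 − 2P − Q = 0.697993, giving −½ ln(0.697993) = 0.179773.
1 − 2Q = 0.461678, giving −¼ ln(0.461678) = 0.193222.
d = 0.179773 + 0.193222 = 0.372995.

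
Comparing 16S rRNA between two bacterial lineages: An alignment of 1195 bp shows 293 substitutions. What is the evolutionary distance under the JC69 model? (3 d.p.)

p = 293/1195 ≈ 0.245188.
d = −(3/4) ln(1 − 4p/3) = −0.75 ln(1 − 0.326917) = −0.75 ln(0.673083)
  = −0.75 × (-0.395887) = 0.296915 substitutions/site.

0.297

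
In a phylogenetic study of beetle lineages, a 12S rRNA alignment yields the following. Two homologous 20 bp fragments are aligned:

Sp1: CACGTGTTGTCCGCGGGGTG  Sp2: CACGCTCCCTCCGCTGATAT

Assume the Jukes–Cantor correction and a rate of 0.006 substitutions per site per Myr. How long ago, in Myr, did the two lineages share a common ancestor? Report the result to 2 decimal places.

68.66

The sequences differ at 10 of 20 sites (5, 6, 7, 8, 9, 15, 17, 18, 19, 20), so p = 10/20 = 0.5.
d = −(3/4) ln(1 − 4p/3) = −0.75 ln(1 − 0.666667) = −0.75 ln(0.333333)
  = −0.75 × (-1.098613) = 0.823960 substitutions/site.
Under a molecular clock d = 2μt, so t = d/(2μ) = 0.823960 / (2 × 0.006) = 68.66 Myr.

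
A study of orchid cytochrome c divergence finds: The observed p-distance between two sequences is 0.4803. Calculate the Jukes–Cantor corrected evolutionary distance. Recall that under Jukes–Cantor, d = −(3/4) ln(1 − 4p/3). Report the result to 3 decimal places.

0.767

d = −(3/4) ln(1 − 4p/3) = −0.75 ln(1 − 0.6404) = −0.75 ln(0.3596)
  = −0.75 × (-1.022763) = 0.767072 substitutions/site.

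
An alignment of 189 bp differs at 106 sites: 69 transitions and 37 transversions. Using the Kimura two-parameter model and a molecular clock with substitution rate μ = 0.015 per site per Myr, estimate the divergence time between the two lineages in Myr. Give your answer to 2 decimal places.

P = 69/189 ≈ 0.365079 and Q = 37/189 ≈ 0.195767.
Under the Kimura two-parameter model, d = −½ ln(1 − 2P − Q) − ¼ ln(1 − 2Q).
1 − 2P − Q = 0.074075, giving −½ ln(0.074075) = 1.301339.
1 − 2Q = 0.608466, giving −¼ ln(0.608466) = 0.124204.
d = 1.301339 + 0.124204 = 1.425543.
Under a molecular clock d = 2μt, so t = d/(2μ) = 1.425543 / (2 × 0.015) = 47.52 Myr.

47.52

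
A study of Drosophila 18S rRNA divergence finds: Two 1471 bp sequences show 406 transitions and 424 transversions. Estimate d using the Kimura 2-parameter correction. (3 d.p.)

P = 406/1471 ≈ 0.276003 and Q = 424/1471 ≈ 0.288239.
Under the Kimura two-parameter model, d = −½ ln(1 − 2P − Q) − ¼ ln(1 − 2Q).
1 − 2P − Q = 0.159755, giving −½ ln(0.159755) = 0.917057.
1 − 2Q = 0.423522, giving −¼ ln(0.423522) = 0.214787.
d = 0.917057 + 0.214787 = 1.131844.

1.132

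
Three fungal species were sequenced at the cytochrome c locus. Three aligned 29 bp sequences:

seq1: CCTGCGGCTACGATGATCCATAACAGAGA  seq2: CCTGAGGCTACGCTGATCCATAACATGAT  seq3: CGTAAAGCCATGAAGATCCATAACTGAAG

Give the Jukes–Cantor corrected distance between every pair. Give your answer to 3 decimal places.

seq1–seq2: 6/29 sites differ → p ≈ 0.206897, d = −0.75 ln(1 − 0.275863) = 0.242081 ≈ 0.242.
seq1–seq3: 10/29 sites differ → p ≈ 0.344828, d = −0.75 ln(1 − 0.459771) = 0.461822 ≈ 0.462.
seq2–seq3: 11/29 sites differ → p ≈ 0.37931, d = −0.75 ln(1 − 0.505747) = 0.528531 ≈ 0.529.

d(seq1,seq2) = 0.242, d(seq1,seq3) = 0.462, d(seq2,seq3) = 0.529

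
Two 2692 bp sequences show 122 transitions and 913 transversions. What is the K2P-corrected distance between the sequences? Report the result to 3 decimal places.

P = 122/2692 ≈ 0.045319 and Q = 913/2692 ≈ 0.339153.
Under the Kimura two-parameter model, d = −½ ln(1 − 2P − Q) − ¼ ln(1 − 2Q).
1 − 2P − Q = 0.570209, giving −½ ln(0.570209) = 0.280876.
1 − 2Q = 0.321694, giving −¼ ln(0.321694) = 0.283539.
d = 0.280876 + 0.283539 = 0.564415.

0.564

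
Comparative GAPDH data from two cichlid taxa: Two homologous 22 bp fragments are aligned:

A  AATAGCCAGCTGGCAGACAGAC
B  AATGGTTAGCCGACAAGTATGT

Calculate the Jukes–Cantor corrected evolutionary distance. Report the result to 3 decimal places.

The sequences differ at 11 of 22 sites, so p = 11/22 = 0.5.
d = −(3/4) ln(1 − 4p/3) = −0.75 ln(1 − 0.666667) = −0.75 ln(0.333333)
  = −0.75 × (-1.098613) = 0.823960 substitutions/site.

0.824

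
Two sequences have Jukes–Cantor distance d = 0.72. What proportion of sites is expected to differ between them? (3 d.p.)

0.463

p = (3/4)(1 − e^(−4d/3)) = 0.75 × (1 − e^(-0.96)) = 0.75 × (1 − 0.382893) = 0.462830.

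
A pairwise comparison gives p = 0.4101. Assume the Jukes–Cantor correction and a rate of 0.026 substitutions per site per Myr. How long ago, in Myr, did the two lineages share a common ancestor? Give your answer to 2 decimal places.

d = −(3/4) ln(1 − 4p/3) = −0.75 ln(1 − 0.5468) = −0.75 ln(0.4532)
  = −0.75 × (-0.791422) = 0.593567 substitutions/site.
Under a molecular clock d = 2μt, so t = d/(2μ) = 0.593567 / (2 × 0.026) = 11.41 Myr.

11.41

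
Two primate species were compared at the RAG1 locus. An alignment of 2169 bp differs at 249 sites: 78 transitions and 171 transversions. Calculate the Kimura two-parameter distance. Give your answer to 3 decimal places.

0.125

P = 78/2169 ≈ 0.035961 and Q = 171/2169 ≈ 0.078838.
Under the Kimura two-parameter model, d = −½ ln(1 − 2P − Q) − ¼ ln(1 − 2Q).
1 − 2P − Q = 0.84924, giving −½ ln(0.84924) = 0.081707.
1 − 2Q = 0.842324, giving −¼ ln(0.842324) = 0.042898.
d = 0.081707 + 0.042898 = 0.124605.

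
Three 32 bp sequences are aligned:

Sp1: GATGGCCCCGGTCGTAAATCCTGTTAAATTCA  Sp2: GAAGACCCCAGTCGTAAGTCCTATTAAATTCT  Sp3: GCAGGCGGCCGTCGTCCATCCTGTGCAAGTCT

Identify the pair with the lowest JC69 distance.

Sp1–Sp2: 6/32 differ, p = 0.188, d = 0.216.
Sp1–Sp3: 11/32 differ, p = 0.344, d = 0.460.
Sp2–Sp3: 12/32 differ, p = 0.375, d = 0.520.
The smallest distance is between Sp1 and Sp2.

Sp1 and Sp2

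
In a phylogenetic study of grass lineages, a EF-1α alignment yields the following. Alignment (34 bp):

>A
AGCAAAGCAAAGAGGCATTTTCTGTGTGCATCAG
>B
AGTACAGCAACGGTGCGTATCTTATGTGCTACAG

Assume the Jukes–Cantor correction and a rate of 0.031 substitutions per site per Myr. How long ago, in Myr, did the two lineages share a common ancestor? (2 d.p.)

7.69

The sequences differ at 12 of 34 sites, so p = 12/34 ≈ 0.352941.
d = −(3/4) ln(1 − 4p/3) = −0.75 ln(1 − 0.470588) = −0.75 ln(0.529412)
  = −0.75 × (-0.635988) = 0.476991 substitutions/site.
Under a molecular clock d = 2μt, so t = d/(2μ) = 0.476991 / (2 × 0.031) = 7.69 Myr.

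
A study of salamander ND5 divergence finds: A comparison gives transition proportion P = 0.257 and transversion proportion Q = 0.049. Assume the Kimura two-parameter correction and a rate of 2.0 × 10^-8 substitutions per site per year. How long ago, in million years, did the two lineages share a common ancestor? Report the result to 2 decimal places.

Under the Kimura two-parameter model, d = −½ ln(1 − 2P − Q) − ¼ ln(1 − 2Q).
1 − 2P − Q = 0.437, giving −½ ln(0.437) = 0.413911.
1 − 2Q = 0.902, giving −¼ ln(0.902) = 0.025785.
d = 0.413911 + 0.025785 = 0.439696.
Under a molecular clock d = 2μt, so t = d/(2μ) = 0.439696 / (2 × 2.0 × 10^-8) = 10.99 million years.

10.99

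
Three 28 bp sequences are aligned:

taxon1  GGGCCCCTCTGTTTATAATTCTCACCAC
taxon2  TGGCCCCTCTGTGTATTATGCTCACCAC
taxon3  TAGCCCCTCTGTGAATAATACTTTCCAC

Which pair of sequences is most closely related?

taxon1 and taxon2

taxon1–taxon2: 4/28 differ, p = 0.143, d = 0.158.
taxon1–taxon3: 7/28 differ, p = 0.250, d = 0.304.
taxon2–taxon3: 6/28 differ, p = 0.214, d = 0.252.
The smallest distance is between taxon1 and taxon2.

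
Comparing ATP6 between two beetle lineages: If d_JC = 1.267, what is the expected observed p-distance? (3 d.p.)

p = (3/4)(1 − e^(−4d/3)) = 0.75 × (1 − e^(-1.689333)) = 0.75 × (1 − 0.184643) = 0.611518.

0.612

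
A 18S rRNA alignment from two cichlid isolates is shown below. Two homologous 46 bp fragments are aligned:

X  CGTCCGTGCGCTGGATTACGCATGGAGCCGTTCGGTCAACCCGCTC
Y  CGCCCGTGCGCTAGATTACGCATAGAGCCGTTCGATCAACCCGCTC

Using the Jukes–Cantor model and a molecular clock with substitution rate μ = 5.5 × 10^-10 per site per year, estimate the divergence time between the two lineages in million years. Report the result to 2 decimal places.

84.02

The sequences differ at 4 of 46 sites (3, 13, 24, 35), so p = 4/46 ≈ 0.086957.
d = −(3/4) ln(1 − 4p/3) = −0.75 ln(1 − 0.115943) = −0.75 ln(0.884057)
  = −0.75 × (-0.123234) = 0.092426 substitutions/site.
Under a molecular clock d = 2μt, so t = d/(2μ) = 0.092426 / (2 × 5.5 × 10^-10) = 84.02 million years.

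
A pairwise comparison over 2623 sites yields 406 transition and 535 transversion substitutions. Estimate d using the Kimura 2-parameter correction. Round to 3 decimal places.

0.491

P = 406/2623 ≈ 0.154785 and Q = 535/2623 ≈ 0.203965.
Under the Kimura two-parameter model, d = −½ ln(1 − 2P − Q) − ¼ ln(1 − 2Q).
1 − 2P − Q = 0.486465, giving −½ ln(0.486465) = 0.360295.
1 − 2Q = 0.59207, giving −¼ ln(0.59207) = 0.131033.
d = 0.360295 + 0.131033 = 0.491328.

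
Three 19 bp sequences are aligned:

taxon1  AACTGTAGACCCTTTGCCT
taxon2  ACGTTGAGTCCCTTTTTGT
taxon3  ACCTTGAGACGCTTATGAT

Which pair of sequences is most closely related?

taxon1–taxon2: 8/19 differ, p = 0.421, d = 0.618.
taxon1–taxon3: 8/19 differ, p = 0.421, d = 0.618.
taxon2–taxon3: 6/19 differ, p = 0.316, d = 0.410.
The smallest distance is between taxon2 and taxon3.

taxon2 and taxon3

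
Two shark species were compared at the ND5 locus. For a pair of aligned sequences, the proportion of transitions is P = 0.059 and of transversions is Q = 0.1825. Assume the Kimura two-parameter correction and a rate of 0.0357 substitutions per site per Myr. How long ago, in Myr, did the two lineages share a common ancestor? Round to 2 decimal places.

4.09

Under the Kimura two-parameter model, d = −½ ln(1 − 2P − Q) − ¼ ln(1 − 2Q).
1 − 2P − Q = 0.6995, giving −½ ln(0.6995) = 0.178695.
1 − 2Q = 0.635, giving −¼ ln(0.635) = 0.113533.
d = 0.178695 + 0.113533 = 0.292228.
Under a molecular clock d = 2μt, so t = d/(2μ) = 0.292228 / (2 × 0.0357) = 4.09 Myr.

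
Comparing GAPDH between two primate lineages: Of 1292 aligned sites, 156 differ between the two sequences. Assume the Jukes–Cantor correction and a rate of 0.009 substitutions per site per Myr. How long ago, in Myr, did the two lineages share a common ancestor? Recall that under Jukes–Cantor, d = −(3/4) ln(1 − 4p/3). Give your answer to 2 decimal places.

p = 156/1292 ≈ 0.120743.
d = −(3/4) ln(1 − 4p/3) = −0.75 ln(1 − 0.160991) = −0.75 ln(0.839009)
  = −0.75 × (-0.175534) = 0.131651 substitutions/site.
Under a molecular clock d = 2μt, so t = d/(2μ) = 0.131651 / (2 × 0.009) = 7.31 Myr.

7.31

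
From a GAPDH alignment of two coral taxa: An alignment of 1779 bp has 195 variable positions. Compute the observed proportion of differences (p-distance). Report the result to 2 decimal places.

p = 195/1779 = 0.109612… ≈ 0.11 (to 2 d.p.).

0.11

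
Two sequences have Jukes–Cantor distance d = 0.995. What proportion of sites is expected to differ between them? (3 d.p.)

p = (3/4)(1 − e^(−4d/3)) = 0.75 × (1 − e^(-1.326667)) = 0.75 × (1 − 0.265360) = 0.550980.

0.551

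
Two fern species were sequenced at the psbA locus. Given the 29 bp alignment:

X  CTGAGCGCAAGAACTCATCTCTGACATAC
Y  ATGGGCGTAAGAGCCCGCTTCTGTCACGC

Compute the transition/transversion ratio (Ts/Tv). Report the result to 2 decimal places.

Transitions are A↔G and C↔T; transversions are all other mismatches.
Transitions: 9. Transversions: 2.
R = 9/2 = 4.50.

4.50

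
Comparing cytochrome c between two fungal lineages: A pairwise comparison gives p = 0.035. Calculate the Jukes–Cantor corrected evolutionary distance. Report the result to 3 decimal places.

d = −(3/4) ln(1 − 4p/3) = −0.75 ln(1 − 0.046667) = −0.75 ln(0.953333)
  = −0.75 × (-0.047791) = 0.035843 substitutions/site.

0.036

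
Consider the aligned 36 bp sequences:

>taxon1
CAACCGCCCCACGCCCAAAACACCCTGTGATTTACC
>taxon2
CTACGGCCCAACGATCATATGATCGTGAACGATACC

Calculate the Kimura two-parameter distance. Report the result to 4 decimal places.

0.6212

Of 36 sites, 3 differences are transitions and 12 are transversions, so P = 3/36 ≈ 0.083333 and Q = 12/36 ≈ 0.333333.
Under the Kimura two-parameter model, d = −½ ln(1 − 2P − Q) − ¼ ln(1 − 2Q).
1 − 2P − Q = 0.500001, giving −½ ln(0.500001) = 0.346573.
1 − 2Q = 0.333334, giving −¼ ln(0.333334) = 0.274653.
d = 0.346573 + 0.274653 = 0.621226.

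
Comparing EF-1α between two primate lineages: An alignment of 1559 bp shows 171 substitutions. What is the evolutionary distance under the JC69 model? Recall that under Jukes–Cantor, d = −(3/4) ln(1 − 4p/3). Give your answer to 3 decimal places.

p = 171/1559 ≈ 0.109686.
d = −(3/4) ln(1 − 4p/3) = −0.75 ln(1 − 0.146248) = −0.75 ln(0.853752)
  = −0.75 × (-0.158115) = 0.118586 substitutions/site.

0.119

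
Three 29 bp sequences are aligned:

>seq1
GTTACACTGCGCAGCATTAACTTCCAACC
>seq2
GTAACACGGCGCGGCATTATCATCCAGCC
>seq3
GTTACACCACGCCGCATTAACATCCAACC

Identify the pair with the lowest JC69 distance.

seq1–seq2: 6/29 differ, p = 0.207, d = 0.242.
seq1–seq3: 4/29 differ, p = 0.138, d = 0.152.
seq2–seq3: 6/29 differ, p = 0.207, d = 0.242.
The smallest distance is between seq1 and seq3.

seq1 and seq3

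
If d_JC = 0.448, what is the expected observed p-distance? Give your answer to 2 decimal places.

0.34

p = (3/4)(1 − e^(−4d/3)) = 0.75 × (1 − e^(-0.597333)) = 0.75 × (1 − 0.550277) = 0.337292.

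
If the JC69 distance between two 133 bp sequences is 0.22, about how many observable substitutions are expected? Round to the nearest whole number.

Invert JC69: p = (3/4)(1 − e^(−4d/3)) = 0.75 × (1 − e^(-0.293333)) = 0.75 × (1 − 0.745774) = 0.190670.
Expected differing sites = pL ≈ 0.190670 × 133 = 25.35911 ≈ 25.

25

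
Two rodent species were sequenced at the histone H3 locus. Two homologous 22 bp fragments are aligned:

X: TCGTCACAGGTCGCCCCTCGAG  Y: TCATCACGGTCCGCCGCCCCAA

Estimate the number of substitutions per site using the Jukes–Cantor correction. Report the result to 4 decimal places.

The sequences differ at 8 of 22 sites (3, 8, 10, 11, 16, 18, 20, 22), so p = 8/22 ≈ 0.363636.
d = −(3/4) ln(1 − 4p/3) = −0.75 ln(1 − 0.484848) = −0.75 ln(0.515152)
  = −0.75 × (-0.663293) = 0.497470 substitutions/site.

0.4975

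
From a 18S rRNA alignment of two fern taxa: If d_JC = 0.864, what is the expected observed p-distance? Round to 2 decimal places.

0.51

p = (3/4)(1 − e^(−4d/3)) = 0.75 × (1 − e^(-1.152)) = 0.75 × (1 − 0.316004) = 0.512997.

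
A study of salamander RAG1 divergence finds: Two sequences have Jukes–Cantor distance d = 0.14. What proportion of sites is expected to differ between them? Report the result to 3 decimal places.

0.128

p = (3/4)(1 − e^(−4d/3)) = 0.75 × (1 − e^(-0.186667)) = 0.75 × (1 − 0.829720) = 0.127710.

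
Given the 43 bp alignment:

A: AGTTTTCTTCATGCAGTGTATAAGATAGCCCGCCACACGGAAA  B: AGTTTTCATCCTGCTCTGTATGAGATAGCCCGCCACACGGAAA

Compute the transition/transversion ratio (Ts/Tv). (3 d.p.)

0.250

Transitions are A↔G and C↔T; transversions are all other mismatches.
Transitions: 1. Transversions: 4.
R = 1/4 = 0.250.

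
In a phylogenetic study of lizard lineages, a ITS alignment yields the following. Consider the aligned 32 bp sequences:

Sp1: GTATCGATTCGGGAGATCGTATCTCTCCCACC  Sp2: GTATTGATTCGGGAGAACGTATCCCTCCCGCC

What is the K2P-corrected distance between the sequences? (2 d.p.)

Of 32 sites, 3 differences are transitions and 1 are transversions, so P = 3/32 = 0.09375 and Q = 1/32 = 0.03125.
Under the Kimura two-parameter model, d = −½ ln(1 − 2P − Q) − ¼ ln(1 − 2Q).
1 − 2P − Q = 0.78125, giving −½ ln(0.78125) = 0.123430.
1 − 2Q = 0.9375, giving −¼ ln(0.9375) = 0.016135.
d = 0.123430 + 0.016135 = 0.139565.

0.14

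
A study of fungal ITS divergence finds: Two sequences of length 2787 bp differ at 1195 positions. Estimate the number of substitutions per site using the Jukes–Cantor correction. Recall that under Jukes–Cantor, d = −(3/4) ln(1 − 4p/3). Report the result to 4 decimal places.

p = 1195/2787 ≈ 0.428776.
d = −(3/4) ln(1 − 4p/3) = −0.75 ln(1 − 0.571701) = −0.75 ln(0.428299)
  = −0.75 × (-0.847934) = 0.635951 substitutions/site.

0.6360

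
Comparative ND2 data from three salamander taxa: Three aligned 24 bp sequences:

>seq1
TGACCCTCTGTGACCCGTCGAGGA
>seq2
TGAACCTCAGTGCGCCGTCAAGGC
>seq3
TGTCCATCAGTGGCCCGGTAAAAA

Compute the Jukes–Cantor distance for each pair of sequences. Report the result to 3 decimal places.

seq1–seq2: 6/24 sites differ → p = 0.25, d = −0.75 ln(1 − 0.333333) = 0.304098 ≈ 0.304.
seq1–seq3: 9/24 sites differ → p = 0.375, d = −0.75 ln(1 − 0.5) = 0.519860 ≈ 0.520.
seq2–seq3: 10/24 sites differ → p ≈ 0.416667, d = −0.75 ln(1 − 0.555556) = 0.608198 ≈ 0.608.

d(seq1,seq2) = 0.304, d(seq1,seq3) = 0.520, d(seq2,seq3) = 0.608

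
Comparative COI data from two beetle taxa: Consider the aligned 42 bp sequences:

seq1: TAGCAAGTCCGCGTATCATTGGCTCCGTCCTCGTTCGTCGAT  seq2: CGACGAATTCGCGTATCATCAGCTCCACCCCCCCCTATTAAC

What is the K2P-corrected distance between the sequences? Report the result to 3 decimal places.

1.076

Of 42 sites, 18 differences are transitions and 1 are transversions, so P = 18/42 ≈ 0.428571 and Q = 1/42 ≈ 0.02381.
Under the Kimura two-parameter model, d = −½ ln(1 − 2P − Q) − ¼ ln(1 − 2Q).
1 − 2P − Q = 0.119048, giving −½ ln(0.119048) = 1.064114.
1 − 2Q = 0.95238, giving −¼ ln(0.95238) = 0.012198.
d = 1.064114 + 0.012198 = 1.076312.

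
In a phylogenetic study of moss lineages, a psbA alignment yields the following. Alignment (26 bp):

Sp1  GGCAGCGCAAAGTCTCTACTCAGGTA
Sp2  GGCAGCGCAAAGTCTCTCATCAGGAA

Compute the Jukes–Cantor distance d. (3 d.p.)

The sequences differ at 3 of 26 sites (18, 19, 25), so p = 3/26 ≈ 0.115385.
d = −(3/4) ln(1 − 4p/3) = −0.75 ln(1 − 0.153847) = −0.75 ln(0.846153)
  = −0.75 × (-0.167055) = 0.125291 substitutions/site.

0.125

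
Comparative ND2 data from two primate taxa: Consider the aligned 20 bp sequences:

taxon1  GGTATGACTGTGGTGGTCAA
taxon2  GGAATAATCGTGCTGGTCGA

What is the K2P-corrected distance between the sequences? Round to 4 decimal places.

0.4024

Of 20 sites, 4 differences are transitions and 2 are transversions, so P = 4/20 = 0.2 and Q = 2/20 = 0.1.
Under the Kimura two-parameter model, d = −½ ln(1 − 2P − Q) − ¼ ln(1 − 2Q).
1 − 2P − Q = 0.5, giving −½ ln(0.5) = 0.346574.
1 − 2Q = 0.8, giving −¼ ln(0.8) = 0.055786.
d = 0.346574 + 0.055786 = 0.402360.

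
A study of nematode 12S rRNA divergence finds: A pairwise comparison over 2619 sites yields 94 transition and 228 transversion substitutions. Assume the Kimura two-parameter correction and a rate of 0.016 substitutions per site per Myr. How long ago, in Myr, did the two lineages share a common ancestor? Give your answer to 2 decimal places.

P = 94/2619 ≈ 0.035892 and Q = 228/2619 ≈ 0.087056.
Under the Kimura two-parameter model, d = −½ ln(1 − 2P − Q) − ¼ ln(1 − 2Q).
1 − 2P − Q = 0.84116, giving −½ ln(0.84116) = 0.086487.
1 − 2Q = 0.825888, giving −¼ ln(0.825888) = 0.047824.
d = 0.086487 + 0.047824 = 0.134311.
Under a molecular clock d = 2μt, so t = d/(2μ) = 0.134311 / (2 × 0.016) = 4.20 Myr.

4.20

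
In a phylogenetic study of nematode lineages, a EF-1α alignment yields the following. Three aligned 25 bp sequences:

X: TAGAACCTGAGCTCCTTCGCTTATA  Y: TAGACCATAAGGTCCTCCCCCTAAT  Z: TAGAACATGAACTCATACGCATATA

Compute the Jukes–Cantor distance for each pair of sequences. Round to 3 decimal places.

d(X,Y) = 0.490, d(X,Z) = 0.233, d(Y,Z) = 0.572

X–Y: 9/25 sites differ → p = 0.36, d = −0.75 ln(1 − 0.48) = 0.490445 ≈ 0.490.
X–Z: 5/25 sites differ → p = 0.2, d = −0.75 ln(1 − 0.266667) = 0.232617 ≈ 0.233.
Y–Z: 10/25 sites differ → p = 0.4, d = −0.75 ln(1 − 0.533333) = 0.571605 ≈ 0.572.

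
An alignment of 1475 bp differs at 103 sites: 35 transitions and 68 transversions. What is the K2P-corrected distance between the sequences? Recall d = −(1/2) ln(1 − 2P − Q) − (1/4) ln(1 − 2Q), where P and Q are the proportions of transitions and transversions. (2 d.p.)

0.07

P = 35/1475 ≈ 0.023729 and Q = 68/1475 ≈ 0.046102.
Under the Kimura two-parameter model, d = −½ ln(1 − 2P − Q) − ¼ ln(1 − 2Q).
1 − 2P − Q = 0.90644, giving −½ ln(0.90644) = 0.049115.
1 − 2Q = 0.907796, giving −¼ ln(0.907796) = 0.024184.
d = 0.049115 + 0.024184 = 0.073299.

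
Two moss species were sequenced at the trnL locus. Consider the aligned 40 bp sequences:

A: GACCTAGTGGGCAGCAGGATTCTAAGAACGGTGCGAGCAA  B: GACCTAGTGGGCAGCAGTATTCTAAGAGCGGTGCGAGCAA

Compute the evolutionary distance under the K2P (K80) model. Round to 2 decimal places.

0.05

Of 40 sites, 1 differences are transitions and 1 are transversions, so P = 1/40 = 0.025 and Q = 1/40 = 0.025.
Under the Kimura two-parameter model, d = −½ ln(1 − 2P − Q) − ¼ ln(1 − 2Q).
1 − 2P − Q = 0.925, giving −½ ln(0.925) = 0.038981.
1 − 2Q = 0.95, giving −¼ ln(0.95) = 0.012823.
d = 0.038981 + 0.012823 = 0.051804.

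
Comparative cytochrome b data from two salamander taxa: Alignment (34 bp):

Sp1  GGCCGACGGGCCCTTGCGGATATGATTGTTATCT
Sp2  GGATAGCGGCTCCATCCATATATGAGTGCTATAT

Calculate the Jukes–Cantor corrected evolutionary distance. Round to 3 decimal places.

The sequences differ at 13 of 34 sites, so p = 13/34 ≈ 0.382353.
d = −(3/4) ln(1 − 4p/3) = −0.75 ln(1 − 0.509804) = −0.75 ln(0.490196)
  = −0.75 × (-0.712950) = 0.534713 substitutions/site.

0.535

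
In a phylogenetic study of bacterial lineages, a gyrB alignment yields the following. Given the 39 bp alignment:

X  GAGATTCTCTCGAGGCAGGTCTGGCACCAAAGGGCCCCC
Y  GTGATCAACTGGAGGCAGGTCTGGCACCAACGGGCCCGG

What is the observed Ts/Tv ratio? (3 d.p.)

0.143

Transitions are A↔G and C↔T; transversions are all other mismatches.
Transitions: 1. Transversions: 7.
R = 1/7 = 0.142857… ≈ 0.143 (to 3 d.p.).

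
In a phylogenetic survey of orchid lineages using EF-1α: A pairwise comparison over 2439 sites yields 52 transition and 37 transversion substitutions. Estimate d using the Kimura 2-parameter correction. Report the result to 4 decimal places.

P = 52/2439 ≈ 0.02132 and Q = 37/2439 ≈ 0.01517.
Under the Kimura two-parameter model, d = −½ ln(1 − 2P − Q) − ¼ ln(1 − 2Q).
1 − 2P − Q = 0.94219, giving −½ ln(0.94219) = 0.029774.
1 − 2Q = 0.96966, giving −¼ ln(0.96966) = 0.007702.
d = 0.029774 + 0.007702 = 0.037476.

0.0375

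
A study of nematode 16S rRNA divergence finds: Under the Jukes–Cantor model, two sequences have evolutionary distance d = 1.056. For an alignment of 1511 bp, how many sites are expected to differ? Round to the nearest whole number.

Invert JC69: p = (3/4)(1 − e^(−4d/3)) = 0.75 × (1 − e^(-1.408)) = 0.75 × (1 − 0.244632) = 0.566526.
Expected differing sites = pL ≈ 0.566526 × 1511 = 856.020786 ≈ 856.

856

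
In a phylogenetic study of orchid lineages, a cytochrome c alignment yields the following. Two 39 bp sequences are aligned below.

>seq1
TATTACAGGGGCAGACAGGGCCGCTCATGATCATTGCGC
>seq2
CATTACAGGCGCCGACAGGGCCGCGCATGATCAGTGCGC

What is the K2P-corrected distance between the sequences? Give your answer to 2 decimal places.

Of 39 sites, 1 differences are transitions and 4 are transversions, so P = 1/39 ≈ 0.025641 and Q = 4/39 ≈ 0.102564.
Under the Kimura two-parameter model, d = −½ ln(1 − 2P − Q) − ¼ ln(1 − 2Q).
1 − 2P − Q = 0.846154, giving −½ ln(0.846154) = 0.083527.
1 − 2Q = 0.794872, giving −¼ ln(0.794872) = 0.057394.
d = 0.083527 + 0.057394 = 0.140921.

0.14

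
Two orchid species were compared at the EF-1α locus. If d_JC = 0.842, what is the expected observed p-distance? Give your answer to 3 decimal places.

p = (3/4)(1 − e^(−4d/3)) = 0.75 × (1 − e^(-1.122667)) = 0.75 × (1 − 0.325411) = 0.505942.

0.506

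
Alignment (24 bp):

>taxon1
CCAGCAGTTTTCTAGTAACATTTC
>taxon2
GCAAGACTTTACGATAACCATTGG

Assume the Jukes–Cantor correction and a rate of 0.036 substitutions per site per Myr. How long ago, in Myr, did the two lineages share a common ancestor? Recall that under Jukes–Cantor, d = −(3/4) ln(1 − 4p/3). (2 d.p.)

9.84

The sequences differ at 11 of 24 sites, so p = 11/24 ≈ 0.458333.
d = −(3/4) ln(1 − 4p/3) = −0.75 ln(1 − 0.611111) = −0.75 ln(0.388889)
  = −0.75 × (-0.944461) = 0.708346 substitutions/site.
Under a molecular clock d = 2μt, so t = d/(2μ) = 0.708346 / (2 × 0.036) = 9.84 Myr.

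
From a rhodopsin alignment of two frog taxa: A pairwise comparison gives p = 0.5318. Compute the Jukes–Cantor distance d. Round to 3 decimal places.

0.926

d = −(3/4) ln(1 − 4p/3) = −0.75 ln(1 − 0.709067) = −0.75 ln(0.290933)
  = −0.75 × (-1.234662) = 0.925997 substitutions/site.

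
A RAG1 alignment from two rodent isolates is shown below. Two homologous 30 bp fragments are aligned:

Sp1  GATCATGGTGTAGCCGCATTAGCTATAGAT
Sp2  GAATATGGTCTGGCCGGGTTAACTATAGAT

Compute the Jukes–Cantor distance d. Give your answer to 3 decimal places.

The sequences differ at 7 of 30 sites (3, 4, 10, 12, 17, 18, 22), so p = 7/30 ≈ 0.233333.
d = −(3/4) ln(1 − 4p/3) = −0.75 ln(1 − 0.311111) = −0.75 ln(0.688889)
  = −0.75 × (-0.372675) = 0.279506 substitutions/site.

0.280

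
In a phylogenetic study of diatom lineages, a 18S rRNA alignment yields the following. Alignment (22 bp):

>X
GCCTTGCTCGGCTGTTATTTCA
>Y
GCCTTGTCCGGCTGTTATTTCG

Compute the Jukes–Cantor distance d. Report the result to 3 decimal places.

The sequences differ at 3 of 22 sites (7, 8, 22), so p = 3/22 ≈ 0.136364.
d = −(3/4) ln(1 − 4p/3) = −0.75 ln(1 − 0.181819) = −0.75 ln(0.818181)
  = −0.75 × (-0.200672) = 0.150504 substitutions/site.

0.151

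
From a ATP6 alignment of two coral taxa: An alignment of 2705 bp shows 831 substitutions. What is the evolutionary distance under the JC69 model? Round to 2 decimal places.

0.40

p = 831/2705 ≈ 0.307209.
d = −(3/4) ln(1 − 4p/3) = −0.75 ln(1 − 0.409612) = −0.75 ln(0.590388)
  = −0.75 × (-0.526975) = 0.395231 substitutions/site.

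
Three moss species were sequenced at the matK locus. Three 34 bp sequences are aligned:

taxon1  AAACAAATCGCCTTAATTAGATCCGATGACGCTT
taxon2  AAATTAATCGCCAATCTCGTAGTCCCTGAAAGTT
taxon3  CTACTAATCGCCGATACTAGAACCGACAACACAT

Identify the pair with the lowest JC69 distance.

taxon1–taxon2: 16/34 differ, p = 0.471, d = 0.741.
taxon1–taxon3: 12/34 differ, p = 0.353, d = 0.477.
taxon2–taxon3: 18/34 differ, p = 0.529, d = 0.918.
The smallest distance is between taxon1 and taxon3.

taxon1 and taxon3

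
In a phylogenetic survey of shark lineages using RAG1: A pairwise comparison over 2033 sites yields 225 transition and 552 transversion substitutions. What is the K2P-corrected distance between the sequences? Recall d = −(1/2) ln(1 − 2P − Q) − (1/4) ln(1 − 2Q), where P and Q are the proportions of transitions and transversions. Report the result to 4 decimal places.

P = 225/2033 ≈ 0.110674 and Q = 552/2033 ≈ 0.27152.
Under the Kimura two-parameter model, d = −½ ln(1 − 2P − Q) − ¼ ln(1 − 2Q).
1 − 2P − Q = 0.507132, giving −½ ln(0.507132) = 0.339492.
1 − 2Q = 0.45696, giving −¼ ln(0.45696) = 0.195790.
d = 0.339492 + 0.195790 = 0.535282.

0.5353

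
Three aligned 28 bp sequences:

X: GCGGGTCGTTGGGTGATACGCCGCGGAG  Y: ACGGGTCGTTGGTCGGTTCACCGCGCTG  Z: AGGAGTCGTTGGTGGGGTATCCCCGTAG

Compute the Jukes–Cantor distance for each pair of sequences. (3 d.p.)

X–Y: 8/28 sites differ → p ≈ 0.285714, d = −0.75 ln(1 − 0.380952) = 0.359679 ≈ 0.360.
X–Z: 12/28 sites differ → p ≈ 0.428571, d = −0.75 ln(1 − 0.571428) = 0.635472 ≈ 0.635.
Y–Z: 9/28 sites differ → p ≈ 0.321429, d = −0.75 ln(1 − 0.428572) = 0.419713 ≈ 0.420.

d(X,Y) = 0.360, d(X,Z) = 0.635, d(Y,Z) = 0.420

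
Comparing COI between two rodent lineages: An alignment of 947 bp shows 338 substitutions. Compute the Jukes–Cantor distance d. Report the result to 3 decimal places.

0.485

p = 338/947 ≈ 0.356917.
d = −(3/4) ln(1 − 4p/3) = −0.75 ln(1 − 0.475889) = −0.75 ln(0.524111)
  = −0.75 × (-0.646052) = 0.484539 substitutions/site.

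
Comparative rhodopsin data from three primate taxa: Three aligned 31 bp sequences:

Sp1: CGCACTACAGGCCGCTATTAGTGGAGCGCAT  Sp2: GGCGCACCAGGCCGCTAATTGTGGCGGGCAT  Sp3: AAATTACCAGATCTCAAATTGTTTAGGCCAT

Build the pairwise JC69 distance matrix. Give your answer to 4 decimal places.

d(Sp1,Sp2) = 0.3163, d(Sp1,Sp3) = 0.9853, d(Sp2,Sp3) = 0.6143

Sp1–Sp2: 8/31 sites differ → p ≈ 0.258065, d = −0.75 ln(1 − 0.344087) = 0.316295 ≈ 0.3163.
Sp1–Sp3: 17/31 sites differ → p ≈ 0.548387, d = −0.75 ln(1 − 0.731183) = 0.985293 ≈ 0.9853.
Sp2–Sp3: 13/31 sites differ → p ≈ 0.419355, d = −0.75 ln(1 − 0.55914) = 0.614271 ≈ 0.6143.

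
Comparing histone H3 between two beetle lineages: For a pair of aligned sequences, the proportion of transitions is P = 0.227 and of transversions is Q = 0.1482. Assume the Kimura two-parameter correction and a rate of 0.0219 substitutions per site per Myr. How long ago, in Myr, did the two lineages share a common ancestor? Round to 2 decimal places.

12.53

Under the Kimura two-parameter model, d = −½ ln(1 − 2P − Q) − ¼ ln(1 − 2Q).
1 − 2P − Q = 0.3978, giving −½ ln(0.3978) = 0.460903.
1 − 2Q = 0.7036, giving −¼ ln(0.7036) = 0.087886.
d = 0.460903 + 0.087886 = 0.548789.
Under a molecular clock d = 2μt, so t = d/(2μ) = 0.548789 / (2 × 0.0219) = 12.53 Myr.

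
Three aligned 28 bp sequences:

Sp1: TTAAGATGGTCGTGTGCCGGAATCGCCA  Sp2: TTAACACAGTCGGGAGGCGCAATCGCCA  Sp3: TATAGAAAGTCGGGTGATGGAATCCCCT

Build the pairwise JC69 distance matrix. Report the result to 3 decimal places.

d(Sp1,Sp2) = 0.304, d(Sp1,Sp3) = 0.420, d(Sp2,Sp3) = 0.485

Sp1–Sp2: 7/28 sites differ → p = 0.25, d = −0.75 ln(1 − 0.333333) = 0.304098 ≈ 0.304.
Sp1–Sp3: 9/28 sites differ → p ≈ 0.321429, d = −0.75 ln(1 − 0.428572) = 0.419713 ≈ 0.420.
Sp2–Sp3: 10/28 sites differ → p ≈ 0.357143, d = −0.75 ln(1 − 0.476191) = 0.484971 ≈ 0.485.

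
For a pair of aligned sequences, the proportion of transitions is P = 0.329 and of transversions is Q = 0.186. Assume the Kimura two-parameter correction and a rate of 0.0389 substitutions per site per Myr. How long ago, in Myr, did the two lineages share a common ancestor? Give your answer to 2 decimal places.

Under the Kimura two-parameter model, d = −½ ln(1 − 2P − Q) − ¼ ln(1 − 2Q).
1 − 2P − Q = 0.156, giving −½ ln(0.156) = 0.928950.
1 − 2Q = 0.628, giving −¼ ln(0.628) = 0.116304.
d = 0.928950 + 0.116304 = 1.045254.
Under a molecular clock d = 2μt, so t = d/(2μ) = 1.045254 / (2 × 0.0389) = 13.44 Myr.

13.44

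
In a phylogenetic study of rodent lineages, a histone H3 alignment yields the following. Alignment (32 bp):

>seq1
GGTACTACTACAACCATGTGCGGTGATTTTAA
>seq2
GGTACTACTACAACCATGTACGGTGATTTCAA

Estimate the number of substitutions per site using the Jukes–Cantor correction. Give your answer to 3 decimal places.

The sequences differ at 2 of 32 sites (20, 30), so p = 2/32 = 0.0625.
d = −(3/4) ln(1 − 4p/3) = −0.75 ln(1 − 0.083333) = −0.75 ln(0.916667)
  = −0.75 × (-0.087011) = 0.065258 substitutions/site.

0.065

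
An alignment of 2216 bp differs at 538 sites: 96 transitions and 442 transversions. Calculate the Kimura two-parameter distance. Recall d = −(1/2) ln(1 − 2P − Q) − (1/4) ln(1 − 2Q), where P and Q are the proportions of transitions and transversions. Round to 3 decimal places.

P = 96/2216 ≈ 0.043321 and Q = 442/2216 ≈ 0.199458.
Under the Kimura two-parameter model, d = −½ ln(1 − 2P − Q) − ¼ ln(1 − 2Q).
1 − 2P − Q = 0.7139, giving −½ ln(0.7139) = 0.168506.
1 − 2Q = 0.601084, giving −¼ ln(0.601084) = 0.127255.
d = 0.168506 + 0.127255 = 0.295761.

0.296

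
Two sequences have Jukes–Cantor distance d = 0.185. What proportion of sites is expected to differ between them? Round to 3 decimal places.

p = (3/4)(1 − e^(−4d/3)) = 0.75 × (1 − e^(-0.246667)) = 0.75 × (1 − 0.781401) = 0.163949.

0.164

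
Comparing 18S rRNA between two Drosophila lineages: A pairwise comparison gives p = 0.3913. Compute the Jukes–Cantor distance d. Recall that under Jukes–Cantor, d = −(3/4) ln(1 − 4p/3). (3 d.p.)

0.553

d = −(3/4) ln(1 − 4p/3) = −0.75 ln(1 − 0.521733) = −0.75 ln(0.478267)
  = −0.75 × (-0.737586) = 0.553190 substitutions/site.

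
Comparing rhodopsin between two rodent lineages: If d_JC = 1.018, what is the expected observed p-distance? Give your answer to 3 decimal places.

0.557

p = (3/4)(1 − e^(−4d/3)) = 0.75 × (1 − e^(-1.357333)) = 0.75 × (1 − 0.257346) = 0.556991.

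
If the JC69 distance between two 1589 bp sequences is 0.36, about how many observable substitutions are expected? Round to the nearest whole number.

454

Invert JC69: p = (3/4)(1 − e^(−4d/3)) = 0.75 × (1 − e^(-0.48)) = 0.75 × (1 − 0.618783) = 0.285913.
Expected differing sites = pL ≈ 0.285913 × 1589 = 454.315757 ≈ 454.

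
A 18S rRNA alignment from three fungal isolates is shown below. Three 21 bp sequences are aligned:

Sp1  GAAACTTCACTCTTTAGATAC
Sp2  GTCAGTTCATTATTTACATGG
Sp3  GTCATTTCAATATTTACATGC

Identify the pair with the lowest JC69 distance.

Sp1–Sp2: 8/21 differ, p = 0.381, d = 0.532.
Sp1–Sp3: 7/21 differ, p = 0.333, d = 0.441.
Sp2–Sp3: 3/21 differ, p = 0.143, d = 0.158.
The smallest distance is between Sp2 and Sp3.

Sp2 and Sp3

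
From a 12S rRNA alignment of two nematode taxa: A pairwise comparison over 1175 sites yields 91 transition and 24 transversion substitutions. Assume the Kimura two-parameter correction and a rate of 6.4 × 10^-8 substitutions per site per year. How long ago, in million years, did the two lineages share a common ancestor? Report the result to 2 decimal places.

P = 91/1175 ≈ 0.077447 and Q = 24/1175 ≈ 0.020426.
Under the Kimura two-parameter model, d = −½ ln(1 − 2P − Q) − ¼ ln(1 − 2Q).
1 − 2P − Q = 0.82468, giving −½ ln(0.82468) = 0.096380.
1 − 2Q = 0.959148, giving −¼ ln(0.959148) = 0.010427.
d = 0.096380 + 0.010427 = 0.106807.
Under a molecular clock d = 2μt, so t = d/(2μ) = 0.106807 / (2 × 6.4 × 10^-8) = 0.83 million years.

0.83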